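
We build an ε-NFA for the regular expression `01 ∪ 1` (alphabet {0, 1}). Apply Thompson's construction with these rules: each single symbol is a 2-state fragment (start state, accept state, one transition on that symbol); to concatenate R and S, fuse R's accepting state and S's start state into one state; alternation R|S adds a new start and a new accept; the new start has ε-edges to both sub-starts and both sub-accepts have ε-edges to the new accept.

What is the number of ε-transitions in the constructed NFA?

4

Per subexpression:
Each of the 3 symbol leaves contributes 0 ε-transitions.
  01 → 0 ε-transitions
  01 ∪ 1 → 4 ε-transitions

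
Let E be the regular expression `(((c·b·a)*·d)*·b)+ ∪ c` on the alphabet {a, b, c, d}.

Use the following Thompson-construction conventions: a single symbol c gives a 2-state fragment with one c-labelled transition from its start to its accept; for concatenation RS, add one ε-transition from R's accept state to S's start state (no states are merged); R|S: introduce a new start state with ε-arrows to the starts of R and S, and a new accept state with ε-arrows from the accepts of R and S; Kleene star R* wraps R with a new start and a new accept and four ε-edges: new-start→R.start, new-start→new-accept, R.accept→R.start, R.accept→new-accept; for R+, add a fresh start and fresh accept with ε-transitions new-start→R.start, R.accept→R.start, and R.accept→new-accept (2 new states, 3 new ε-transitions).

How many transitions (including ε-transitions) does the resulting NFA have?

Bottom-up over the parse tree:
Each of the 6 symbol leaves contributes 1 transition (1 symbol, 0 ε).
  c·b·a : 5 transitions (3 symbol, 2 ε)
  (c·b·a)* : 9 transitions (3 symbol, 6 ε)
  (c·b·a)*·d : 11 transitions (4 symbol, 7 ε)
  ((c·b·a)*·d)* : 15 transitions (4 symbol, 11 ε)
  ((c·b·a)*·d)*·b : 17 transitions (5 symbol, 12 ε)
  (((c·b·a)*·d)*·b)+ : 20 transitions (5 symbol, 15 ε)
  (((c·b·a)*·d)*·b)+ ∪ c : 25 transitions (6 symbol, 19 ε)

25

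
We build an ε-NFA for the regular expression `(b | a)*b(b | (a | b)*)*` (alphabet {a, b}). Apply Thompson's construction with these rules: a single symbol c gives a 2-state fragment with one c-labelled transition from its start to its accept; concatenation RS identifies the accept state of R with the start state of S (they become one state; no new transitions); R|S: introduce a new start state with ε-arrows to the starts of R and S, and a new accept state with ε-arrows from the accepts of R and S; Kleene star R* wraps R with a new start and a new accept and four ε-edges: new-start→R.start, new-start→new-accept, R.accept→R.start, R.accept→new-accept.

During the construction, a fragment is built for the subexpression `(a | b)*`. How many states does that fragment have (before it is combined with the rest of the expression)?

Fragment for `(a | b)*`:
Each of the 2 symbol leaves contributes a 2-state fragment.
  a | b → 6 states
  (a | b)* → 8 states

8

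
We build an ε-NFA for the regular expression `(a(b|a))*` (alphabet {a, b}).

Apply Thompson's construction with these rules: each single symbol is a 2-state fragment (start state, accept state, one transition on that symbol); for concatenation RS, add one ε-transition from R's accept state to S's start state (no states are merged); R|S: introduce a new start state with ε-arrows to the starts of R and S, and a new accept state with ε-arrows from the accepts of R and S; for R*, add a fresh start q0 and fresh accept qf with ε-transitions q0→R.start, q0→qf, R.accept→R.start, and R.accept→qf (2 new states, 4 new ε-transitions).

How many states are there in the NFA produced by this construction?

10

Bottom-up over the parse tree:
Each of the 3 symbol leaves contributes a 2-state fragment.
  b|a = 6 states
  a(b|a) = 8 states
  (a(b|a))* = 10 states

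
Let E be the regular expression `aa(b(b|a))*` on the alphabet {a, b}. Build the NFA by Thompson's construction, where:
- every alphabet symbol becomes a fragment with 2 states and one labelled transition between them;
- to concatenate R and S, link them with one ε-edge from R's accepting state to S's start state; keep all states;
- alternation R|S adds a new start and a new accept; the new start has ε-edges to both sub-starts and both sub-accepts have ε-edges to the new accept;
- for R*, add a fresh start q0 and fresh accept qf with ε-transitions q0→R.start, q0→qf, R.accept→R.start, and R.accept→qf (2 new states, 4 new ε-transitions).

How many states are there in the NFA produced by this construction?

14

By structural recursion:
Each of the 5 symbol leaves contributes a 2-state fragment.
  b|a — 6 states
  b(b|a) — 8 states
  (b(b|a))* — 10 states
  aa(b(b|a))* — 14 states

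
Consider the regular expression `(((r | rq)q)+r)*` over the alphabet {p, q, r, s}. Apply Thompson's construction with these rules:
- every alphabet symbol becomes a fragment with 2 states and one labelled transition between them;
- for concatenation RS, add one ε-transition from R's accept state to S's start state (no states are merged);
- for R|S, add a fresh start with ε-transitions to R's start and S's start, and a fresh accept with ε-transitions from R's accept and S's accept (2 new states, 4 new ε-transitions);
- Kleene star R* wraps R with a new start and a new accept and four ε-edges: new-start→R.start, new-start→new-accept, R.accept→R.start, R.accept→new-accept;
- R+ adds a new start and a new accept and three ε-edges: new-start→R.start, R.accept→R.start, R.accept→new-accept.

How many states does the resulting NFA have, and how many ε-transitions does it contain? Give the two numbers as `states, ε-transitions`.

Bottom-up over the parse tree:
Each of the 5 symbol leaves contributes 2 states and 0 ε-transitions.
  rq → 4 states, 1 ε-transition
  r | rq → 8 states, 5 ε-transitions
  (r | rq)q → 10 states, 6 ε-transitions
  ((r | rq)q)+ → 12 states, 9 ε-transitions
  ((r | rq)q)+r → 14 states, 10 ε-transitions
  (((r | rq)q)+r)* → 16 states, 14 ε-transitions

16, 14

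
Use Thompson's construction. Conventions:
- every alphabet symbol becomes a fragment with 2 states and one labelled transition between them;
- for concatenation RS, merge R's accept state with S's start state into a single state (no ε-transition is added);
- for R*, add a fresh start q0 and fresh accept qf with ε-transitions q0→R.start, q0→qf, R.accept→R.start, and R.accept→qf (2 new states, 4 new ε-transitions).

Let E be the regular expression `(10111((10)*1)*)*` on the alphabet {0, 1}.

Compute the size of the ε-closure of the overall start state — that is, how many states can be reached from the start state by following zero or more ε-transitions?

3

Work bottom-up. For each fragment F, track |ε-closure(F.start)| and whether F's accept lies in that closure (i.e. whether F accepts ε). A single-symbol fragment has closure size 1 and does not accept ε.
  10 : same as the first factor's closure: |closure| = 1
  (10)* : |closure| = 1 (new start) + 1 (body) + 1 (new accept) = 3
  (10)*1 : the left operand accepts ε, so the closure extends into the next operand (the shared merged state is already counted); |closure| = 3 + (1−1) = 3
  ((10)*1)* : the star's fresh start ε-reaches both the body's start and the fresh accept: |closure| = 2 + 3 = 5
  10111((10)*1)* : |closure| equals the left operand's closure size = 1 (its accept is not ε-reachable, so the closure stops there)
  (10111((10)*1)*)* : |closure| = 1 (new start) + 1 (body) + 1 (new accept) = 3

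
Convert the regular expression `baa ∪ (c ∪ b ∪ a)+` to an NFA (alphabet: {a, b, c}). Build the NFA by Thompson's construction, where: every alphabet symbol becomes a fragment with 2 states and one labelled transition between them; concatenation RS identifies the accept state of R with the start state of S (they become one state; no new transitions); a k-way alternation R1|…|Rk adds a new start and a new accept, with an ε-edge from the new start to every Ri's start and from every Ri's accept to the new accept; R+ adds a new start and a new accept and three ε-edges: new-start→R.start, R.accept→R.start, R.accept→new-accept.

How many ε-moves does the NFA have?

Bottom-up over the parse tree:
Each of the 6 symbol leaves contributes 0 ε-transitions.
  baa : 0 ε-transitions
  c ∪ b ∪ a : 6 ε-transitions
  (c ∪ b ∪ a)+ : 9 ε-transitions
  baa ∪ (c ∪ b ∪ a)+ : 13 ε-transitions

13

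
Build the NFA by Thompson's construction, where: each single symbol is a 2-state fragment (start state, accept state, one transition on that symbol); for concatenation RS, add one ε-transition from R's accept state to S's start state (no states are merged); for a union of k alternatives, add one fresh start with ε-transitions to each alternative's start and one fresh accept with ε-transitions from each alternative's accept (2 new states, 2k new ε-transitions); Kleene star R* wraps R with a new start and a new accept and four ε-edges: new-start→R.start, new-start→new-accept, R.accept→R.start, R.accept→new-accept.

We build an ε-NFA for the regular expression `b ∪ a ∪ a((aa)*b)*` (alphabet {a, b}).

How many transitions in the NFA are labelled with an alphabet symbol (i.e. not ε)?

6

By structural recursion:
Each of the 6 symbol leaves contributes exactly 1 symbol transition.
  aa — 2 symbol transitions
  (aa)* — 2 symbol transitions
  (aa)*b — 3 symbol transitions
  ((aa)*b)* — 3 symbol transitions
  a((aa)*b)* — 4 symbol transitions
  b ∪ a ∪ a((aa)*b)* — 6 symbol transitions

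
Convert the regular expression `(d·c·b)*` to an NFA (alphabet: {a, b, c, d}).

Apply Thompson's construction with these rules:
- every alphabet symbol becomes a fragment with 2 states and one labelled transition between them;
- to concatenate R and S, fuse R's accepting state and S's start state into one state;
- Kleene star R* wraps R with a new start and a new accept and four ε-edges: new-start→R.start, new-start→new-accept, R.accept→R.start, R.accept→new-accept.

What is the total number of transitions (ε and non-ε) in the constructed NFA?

By structural recursion:
Each of the 3 symbol leaves contributes 1 transition (1 symbol, 0 ε).
  d·c·b = 3 transitions (3 symbol, 0 ε)
  (d·c·b)* = 7 transitions (3 symbol, 4 ε)

7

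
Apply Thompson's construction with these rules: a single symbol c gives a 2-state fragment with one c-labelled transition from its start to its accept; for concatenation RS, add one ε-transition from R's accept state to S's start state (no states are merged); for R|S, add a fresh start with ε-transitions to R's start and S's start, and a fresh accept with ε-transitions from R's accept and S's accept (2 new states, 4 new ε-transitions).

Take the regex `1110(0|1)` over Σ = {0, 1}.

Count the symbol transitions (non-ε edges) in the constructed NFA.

6

Per subexpression:
Each of the 6 symbol leaves contributes exactly 1 symbol transition.
  0|1 — 2 symbol transitions
  1110(0|1) — 6 symbol transitions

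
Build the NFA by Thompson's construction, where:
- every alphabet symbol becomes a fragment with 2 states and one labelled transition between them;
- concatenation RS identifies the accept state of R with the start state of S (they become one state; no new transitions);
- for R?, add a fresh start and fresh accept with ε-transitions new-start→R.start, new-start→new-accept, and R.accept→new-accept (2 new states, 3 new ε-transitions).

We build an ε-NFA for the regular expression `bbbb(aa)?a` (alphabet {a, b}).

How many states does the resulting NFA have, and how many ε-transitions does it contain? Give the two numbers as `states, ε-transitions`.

10, 3

Recursing over subexpressions:
Each of the 7 symbol leaves contributes 2 states and 0 ε-transitions.
  aa — 3 states, 0 ε-transitions
  (aa)? — 5 states, 3 ε-transitions
  bbbb(aa)?a — 10 states, 3 ε-transitions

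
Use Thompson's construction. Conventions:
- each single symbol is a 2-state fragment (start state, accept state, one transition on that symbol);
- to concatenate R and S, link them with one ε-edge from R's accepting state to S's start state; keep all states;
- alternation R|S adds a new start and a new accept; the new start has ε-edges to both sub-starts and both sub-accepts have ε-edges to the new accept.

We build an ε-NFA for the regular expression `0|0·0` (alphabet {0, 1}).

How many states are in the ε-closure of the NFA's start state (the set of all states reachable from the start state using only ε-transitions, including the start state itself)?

Work bottom-up. For each fragment F, track |ε-closure(F.start)| and whether F's accept lies in that closure (i.e. whether F accepts ε). A single-symbol fragment has closure size 1 and does not accept ε.
  0·0 : same as the first factor's closure: |ε-closure| = 1
  0|0·0 : new start ε-reaches every alternative's start; none of them accept ε, so the new accept is not reached: |ε-closure| = 1 + 1 + 1 = 3

3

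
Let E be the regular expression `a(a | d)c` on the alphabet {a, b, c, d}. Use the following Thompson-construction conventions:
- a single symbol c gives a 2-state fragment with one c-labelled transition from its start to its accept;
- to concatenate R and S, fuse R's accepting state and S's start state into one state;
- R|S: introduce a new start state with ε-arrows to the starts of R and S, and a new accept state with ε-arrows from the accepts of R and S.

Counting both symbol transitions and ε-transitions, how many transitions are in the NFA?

8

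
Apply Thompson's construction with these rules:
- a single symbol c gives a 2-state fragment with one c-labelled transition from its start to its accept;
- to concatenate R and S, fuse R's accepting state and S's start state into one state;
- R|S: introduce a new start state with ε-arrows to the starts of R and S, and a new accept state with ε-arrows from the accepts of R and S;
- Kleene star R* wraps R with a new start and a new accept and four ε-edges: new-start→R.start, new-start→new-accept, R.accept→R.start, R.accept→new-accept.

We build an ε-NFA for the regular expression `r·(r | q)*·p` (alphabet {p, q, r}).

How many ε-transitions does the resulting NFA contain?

8

Recursing over subexpressions:
Each of the 4 symbol leaves contributes 0 ε-transitions.
  r | q : 4 ε-transitions
  (r | q)* : 8 ε-transitions
  r·(r | q)*·p : 8 ε-transitions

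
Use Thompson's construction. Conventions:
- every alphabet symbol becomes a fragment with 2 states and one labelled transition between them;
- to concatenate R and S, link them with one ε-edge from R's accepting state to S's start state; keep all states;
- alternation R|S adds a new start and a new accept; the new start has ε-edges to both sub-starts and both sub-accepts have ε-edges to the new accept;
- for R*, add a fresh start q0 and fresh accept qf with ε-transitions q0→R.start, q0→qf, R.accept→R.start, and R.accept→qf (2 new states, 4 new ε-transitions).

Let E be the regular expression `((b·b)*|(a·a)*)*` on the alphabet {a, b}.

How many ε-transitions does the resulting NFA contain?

Per subexpression:
Each of the 4 symbol leaves contributes 0 ε-transitions.
  b·b — 1 ε-transition
  (b·b)* — 5 ε-transitions
  a·a — 1 ε-transition
  (a·a)* — 5 ε-transitions
  (b·b)*|(a·a)* — 14 ε-transitions
  ((b·b)*|(a·a)*)* — 18 ε-transitions

18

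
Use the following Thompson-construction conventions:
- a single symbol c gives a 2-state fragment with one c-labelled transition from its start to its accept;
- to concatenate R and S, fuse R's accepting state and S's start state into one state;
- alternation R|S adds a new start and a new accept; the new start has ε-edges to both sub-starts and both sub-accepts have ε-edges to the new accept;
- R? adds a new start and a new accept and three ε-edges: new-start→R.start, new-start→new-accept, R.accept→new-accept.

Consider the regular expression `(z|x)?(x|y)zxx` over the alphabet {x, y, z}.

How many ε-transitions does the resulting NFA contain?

11

Bottom-up over the parse tree:
Each of the 7 symbol leaves contributes 0 ε-transitions.
  z|x : 4 ε-transitions
  (z|x)? : 7 ε-transitions
  x|y : 4 ε-transitions
  (z|x)?(x|y)zxx : 11 ε-transitions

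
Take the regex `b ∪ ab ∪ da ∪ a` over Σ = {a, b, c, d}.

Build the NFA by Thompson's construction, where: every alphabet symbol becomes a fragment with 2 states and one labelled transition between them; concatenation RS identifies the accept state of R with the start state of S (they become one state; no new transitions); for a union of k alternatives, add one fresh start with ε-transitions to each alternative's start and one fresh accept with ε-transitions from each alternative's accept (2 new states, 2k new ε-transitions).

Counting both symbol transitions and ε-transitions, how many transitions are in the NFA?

14

Building bottom-up:
Each of the 6 symbol leaves contributes 1 transition (1 symbol, 0 ε).
  ab → 2 transitions (2 symbol, 0 ε)
  da → 2 transitions (2 symbol, 0 ε)
  b ∪ ab ∪ da ∪ a → 14 transitions (6 symbol, 8 ε)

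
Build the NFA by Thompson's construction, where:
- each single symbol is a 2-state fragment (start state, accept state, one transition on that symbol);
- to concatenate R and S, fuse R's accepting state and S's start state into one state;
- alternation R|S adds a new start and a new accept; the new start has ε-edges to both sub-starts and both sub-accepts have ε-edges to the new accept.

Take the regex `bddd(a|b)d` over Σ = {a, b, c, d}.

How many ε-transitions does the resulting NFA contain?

Per subexpression:
Each of the 7 symbol leaves contributes 0 ε-transitions.
  a|b = 4 ε-transitions
  bddd(a|b)d = 4 ε-transitions

4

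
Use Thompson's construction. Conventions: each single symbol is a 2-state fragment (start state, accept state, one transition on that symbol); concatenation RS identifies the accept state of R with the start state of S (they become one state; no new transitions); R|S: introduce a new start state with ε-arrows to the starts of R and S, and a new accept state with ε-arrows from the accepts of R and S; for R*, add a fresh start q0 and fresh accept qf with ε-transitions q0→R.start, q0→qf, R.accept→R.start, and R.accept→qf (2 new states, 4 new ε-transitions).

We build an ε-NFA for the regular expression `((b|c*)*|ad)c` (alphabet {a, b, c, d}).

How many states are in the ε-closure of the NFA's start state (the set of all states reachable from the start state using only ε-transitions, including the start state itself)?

Compute the ε-closure size of each fragment's start state recursively; a symbol fragment's start has no outgoing ε-edge, so its closure is just itself (size 1).
  c* : |ε-closure| = 1 (new start) + 1 (body) + 1 (new accept) = 3
  b|c* : |ε-closure| = 1 (new start) + (1 + 3) + 1 (new accept, since some branch ε-reaches its own accept) = 6
  (b|c*)* : new start has ε-edges to the inner start and to the new accept, so |ε-closure| = 2 + 6 = 8
  ad : same as the first factor's closure: |ε-closure| = 1
  (b|c*)*|ad : new start ε-reaches every alternative's start; at least one alternative accepts ε, so the union's new accept is reached too: |ε-closure| = 1 + 8 + 1 + 1 = 11
  ((b|c*)*|ad)c : |ε-closure| = 11 + (1−1) = 11 (closure spills across the concat boundary because the left factor accepts ε)

11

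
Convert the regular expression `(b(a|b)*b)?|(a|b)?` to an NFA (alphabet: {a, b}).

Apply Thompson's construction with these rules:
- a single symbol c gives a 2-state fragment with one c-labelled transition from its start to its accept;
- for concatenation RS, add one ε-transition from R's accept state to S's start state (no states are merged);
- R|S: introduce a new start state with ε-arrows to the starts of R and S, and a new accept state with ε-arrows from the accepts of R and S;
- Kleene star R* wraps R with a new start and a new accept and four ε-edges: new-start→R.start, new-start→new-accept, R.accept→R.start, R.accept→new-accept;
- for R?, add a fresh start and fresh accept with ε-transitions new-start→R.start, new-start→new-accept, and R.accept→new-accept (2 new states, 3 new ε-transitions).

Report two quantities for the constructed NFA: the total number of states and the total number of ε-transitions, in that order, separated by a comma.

Recursing over subexpressions:
Each of the 6 symbol leaves contributes 2 states and 0 ε-transitions.
  a|b : 6 states, 4 ε-transitions
  (a|b)* : 8 states, 8 ε-transitions
  b(a|b)*b : 12 states, 10 ε-transitions
  (b(a|b)*b)? : 14 states, 13 ε-transitions
  a|b : 6 states, 4 ε-transitions
  (a|b)? : 8 states, 7 ε-transitions
  (b(a|b)*b)?|(a|b)? : 24 states, 24 ε-transitions

24, 24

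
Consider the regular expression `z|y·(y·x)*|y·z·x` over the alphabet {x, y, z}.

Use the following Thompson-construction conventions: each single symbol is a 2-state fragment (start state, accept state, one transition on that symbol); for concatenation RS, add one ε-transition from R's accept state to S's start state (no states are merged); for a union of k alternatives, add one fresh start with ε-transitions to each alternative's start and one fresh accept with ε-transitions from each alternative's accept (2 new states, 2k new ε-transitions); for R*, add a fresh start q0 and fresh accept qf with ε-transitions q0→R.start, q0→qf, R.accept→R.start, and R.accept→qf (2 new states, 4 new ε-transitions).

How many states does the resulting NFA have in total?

By structural recursion:
Each of the 7 symbol leaves contributes a 2-state fragment.
  y·x — 4 states
  (y·x)* — 6 states
  y·(y·x)* — 8 states
  y·z·x — 6 states
  z|y·(y·x)*|y·z·x — 18 states

18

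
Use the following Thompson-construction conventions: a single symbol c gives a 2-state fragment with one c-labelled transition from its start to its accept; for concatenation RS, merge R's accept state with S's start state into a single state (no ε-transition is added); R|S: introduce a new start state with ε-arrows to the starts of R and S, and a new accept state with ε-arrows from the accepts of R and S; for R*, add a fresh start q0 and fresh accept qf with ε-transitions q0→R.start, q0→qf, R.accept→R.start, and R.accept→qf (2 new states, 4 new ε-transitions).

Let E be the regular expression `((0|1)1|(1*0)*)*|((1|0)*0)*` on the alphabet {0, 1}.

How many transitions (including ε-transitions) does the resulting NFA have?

44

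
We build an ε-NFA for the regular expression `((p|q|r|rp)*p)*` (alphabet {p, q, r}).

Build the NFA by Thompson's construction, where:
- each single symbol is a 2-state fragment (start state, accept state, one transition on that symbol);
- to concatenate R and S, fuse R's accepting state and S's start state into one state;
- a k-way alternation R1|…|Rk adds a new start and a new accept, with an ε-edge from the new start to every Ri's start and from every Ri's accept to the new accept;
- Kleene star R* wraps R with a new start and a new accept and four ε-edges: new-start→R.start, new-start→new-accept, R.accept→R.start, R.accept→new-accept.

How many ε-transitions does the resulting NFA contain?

16

Bottom-up over the parse tree:
Each of the 6 symbol leaves contributes 0 ε-transitions.
  rp : 0 ε-transitions
  p|q|r|rp : 8 ε-transitions
  (p|q|r|rp)* : 12 ε-transitions
  (p|q|r|rp)*p : 12 ε-transitions
  ((p|q|r|rp)*p)* : 16 ε-transitions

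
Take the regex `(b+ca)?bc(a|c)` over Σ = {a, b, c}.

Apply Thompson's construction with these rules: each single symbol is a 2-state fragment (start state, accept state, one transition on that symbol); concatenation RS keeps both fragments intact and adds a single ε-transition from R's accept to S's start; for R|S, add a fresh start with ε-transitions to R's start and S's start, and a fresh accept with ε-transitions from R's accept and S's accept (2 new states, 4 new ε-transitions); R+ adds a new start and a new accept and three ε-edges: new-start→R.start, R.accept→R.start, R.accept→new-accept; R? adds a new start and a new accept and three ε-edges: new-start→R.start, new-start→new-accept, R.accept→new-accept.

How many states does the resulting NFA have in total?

20

Recursing over subexpressions:
Each of the 7 symbol leaves contributes a 2-state fragment.
  b+ — 4 states
  b+ca — 8 states
  (b+ca)? — 10 states
  a|c — 6 states
  (b+ca)?bc(a|c) — 20 states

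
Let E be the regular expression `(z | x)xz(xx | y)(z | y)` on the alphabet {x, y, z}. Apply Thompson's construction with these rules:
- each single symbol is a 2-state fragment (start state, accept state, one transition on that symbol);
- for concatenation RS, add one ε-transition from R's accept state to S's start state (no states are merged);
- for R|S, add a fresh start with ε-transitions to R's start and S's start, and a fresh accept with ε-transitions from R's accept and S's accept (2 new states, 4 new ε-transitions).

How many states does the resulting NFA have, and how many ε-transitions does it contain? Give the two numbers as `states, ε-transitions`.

24, 17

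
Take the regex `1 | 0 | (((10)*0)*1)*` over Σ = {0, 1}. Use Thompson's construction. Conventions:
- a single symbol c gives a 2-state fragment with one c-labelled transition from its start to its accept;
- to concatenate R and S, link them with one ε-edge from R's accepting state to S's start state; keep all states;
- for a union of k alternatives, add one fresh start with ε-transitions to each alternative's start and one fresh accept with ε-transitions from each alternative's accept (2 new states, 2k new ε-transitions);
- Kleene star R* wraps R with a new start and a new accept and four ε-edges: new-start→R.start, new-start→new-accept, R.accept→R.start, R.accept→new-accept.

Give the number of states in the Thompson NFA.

By structural recursion:
Each of the 6 symbol leaves contributes a 2-state fragment.
  10 = 4 states
  (10)* = 6 states
  (10)*0 = 8 states
  ((10)*0)* = 10 states
  ((10)*0)*1 = 12 states
  (((10)*0)*1)* = 14 states
  1 | 0 | (((10)*0)*1)* = 20 states

20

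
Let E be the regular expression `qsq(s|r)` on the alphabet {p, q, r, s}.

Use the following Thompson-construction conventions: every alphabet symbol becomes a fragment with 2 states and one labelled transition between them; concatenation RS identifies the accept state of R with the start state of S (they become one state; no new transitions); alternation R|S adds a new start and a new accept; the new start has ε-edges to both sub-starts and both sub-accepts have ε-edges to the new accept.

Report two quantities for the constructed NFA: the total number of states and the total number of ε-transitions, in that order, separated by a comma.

Recursing over subexpressions:
Each of the 5 symbol leaves contributes 2 states and 0 ε-transitions.
  s|r = 6 states, 4 ε-transitions
  qsq(s|r) = 9 states, 4 ε-transitions

9, 4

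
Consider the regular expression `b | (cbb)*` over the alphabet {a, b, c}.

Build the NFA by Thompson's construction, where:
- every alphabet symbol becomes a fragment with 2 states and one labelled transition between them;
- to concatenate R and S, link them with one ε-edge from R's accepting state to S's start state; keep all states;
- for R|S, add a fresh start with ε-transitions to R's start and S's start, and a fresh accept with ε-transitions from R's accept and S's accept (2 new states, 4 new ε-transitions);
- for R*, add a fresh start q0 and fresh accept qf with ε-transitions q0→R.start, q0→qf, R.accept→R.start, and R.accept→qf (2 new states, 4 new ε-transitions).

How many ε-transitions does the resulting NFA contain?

Bottom-up over the parse tree:
Each of the 4 symbol leaves contributes 0 ε-transitions.
  cbb → 2 ε-transitions
  (cbb)* → 6 ε-transitions
  b | (cbb)* → 10 ε-transitions

10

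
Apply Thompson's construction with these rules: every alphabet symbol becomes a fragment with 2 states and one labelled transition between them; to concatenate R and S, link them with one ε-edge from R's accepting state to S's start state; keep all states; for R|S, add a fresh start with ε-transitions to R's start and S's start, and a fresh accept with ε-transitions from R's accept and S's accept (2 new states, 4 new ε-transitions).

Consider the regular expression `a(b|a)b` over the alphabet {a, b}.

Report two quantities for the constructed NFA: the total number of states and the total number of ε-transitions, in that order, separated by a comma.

Bottom-up over the parse tree:
Each of the 4 symbol leaves contributes 2 states and 0 ε-transitions.
  b|a : 6 states, 4 ε-transitions
  a(b|a)b : 10 states, 6 ε-transitions

10, 6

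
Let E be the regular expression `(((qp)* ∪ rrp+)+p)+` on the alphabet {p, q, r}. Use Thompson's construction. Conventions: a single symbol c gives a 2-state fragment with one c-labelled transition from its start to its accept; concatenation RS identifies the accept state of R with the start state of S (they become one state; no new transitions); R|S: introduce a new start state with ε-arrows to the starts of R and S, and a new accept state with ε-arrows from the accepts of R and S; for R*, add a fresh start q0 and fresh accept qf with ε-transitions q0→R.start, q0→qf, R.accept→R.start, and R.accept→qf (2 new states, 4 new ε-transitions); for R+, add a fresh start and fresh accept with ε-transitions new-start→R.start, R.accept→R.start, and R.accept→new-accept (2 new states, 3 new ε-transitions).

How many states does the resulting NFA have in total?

18

Per subexpression:
Each of the 6 symbol leaves contributes a 2-state fragment.
  qp — 3 states
  (qp)* — 5 states
  p+ — 4 states
  rrp+ — 6 states
  (qp)* ∪ rrp+ — 13 states
  ((qp)* ∪ rrp+)+ — 15 states
  ((qp)* ∪ rrp+)+p — 16 states
  (((qp)* ∪ rrp+)+p)+ — 18 states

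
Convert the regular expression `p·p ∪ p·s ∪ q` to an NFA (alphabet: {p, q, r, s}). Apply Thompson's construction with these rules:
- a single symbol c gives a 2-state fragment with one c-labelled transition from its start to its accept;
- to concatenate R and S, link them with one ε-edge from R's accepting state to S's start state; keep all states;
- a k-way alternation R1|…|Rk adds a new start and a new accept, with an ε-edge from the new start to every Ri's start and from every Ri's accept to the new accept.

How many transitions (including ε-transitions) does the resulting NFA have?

Recursing over subexpressions:
Each of the 5 symbol leaves contributes 1 transition (1 symbol, 0 ε).
  p·p = 3 transitions (2 symbol, 1 ε)
  p·s = 3 transitions (2 symbol, 1 ε)
  p·p ∪ p·s ∪ q = 13 transitions (5 symbol, 8 ε)

13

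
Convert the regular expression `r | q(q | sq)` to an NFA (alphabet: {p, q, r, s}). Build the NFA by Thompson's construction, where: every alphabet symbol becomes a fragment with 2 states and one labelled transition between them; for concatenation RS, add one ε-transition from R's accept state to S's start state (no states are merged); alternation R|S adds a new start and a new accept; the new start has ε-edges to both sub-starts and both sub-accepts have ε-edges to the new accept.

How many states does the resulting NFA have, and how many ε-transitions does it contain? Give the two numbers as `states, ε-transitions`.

Per subexpression:
Each of the 5 symbol leaves contributes 2 states and 0 ε-transitions.
  sq : 4 states, 1 ε-transition
  q | sq : 8 states, 5 ε-transitions
  q(q | sq) : 10 states, 6 ε-transitions
  r | q(q | sq) : 14 states, 10 ε-transitions

14, 10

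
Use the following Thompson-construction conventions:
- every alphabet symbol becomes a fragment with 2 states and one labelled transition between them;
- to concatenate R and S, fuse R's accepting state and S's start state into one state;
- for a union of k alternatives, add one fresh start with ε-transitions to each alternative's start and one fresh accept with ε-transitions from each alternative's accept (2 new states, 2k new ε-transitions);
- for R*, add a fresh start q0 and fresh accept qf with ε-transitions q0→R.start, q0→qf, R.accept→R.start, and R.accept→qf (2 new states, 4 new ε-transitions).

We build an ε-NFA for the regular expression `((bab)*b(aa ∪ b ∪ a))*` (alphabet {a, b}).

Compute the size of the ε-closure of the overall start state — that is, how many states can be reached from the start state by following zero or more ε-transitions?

5

Work bottom-up. For each fragment F, track |ε-closure(F.start)| and whether F's accept lies in that closure (i.e. whether F accepts ε). A single-symbol fragment has closure size 1 and does not accept ε.
  bab : C equals the left operand's closure size = 1 (its accept is not ε-reachable, so the closure stops there)
  (bab)* : the star's fresh start ε-reaches both the body's start and the fresh accept: C = 2 + 1 = 3
  aa : C equals the left operand's closure size = 1 (its accept is not ε-reachable, so the closure stops there)
  aa ∪ b ∪ a : new start ε-reaches every alternative's start; none of them accept ε, so the new accept is not reached: C = 1 + 1 + 1 + 1 = 4
  (bab)*b(aa ∪ b ∪ a) : C = 3 + (1−1) = 3 (closure spills across the concat boundary because the left factor accepts ε)
  ((bab)*b(aa ∪ b ∪ a))* : C = 1 (new start) + 3 (body) + 1 (new accept) = 5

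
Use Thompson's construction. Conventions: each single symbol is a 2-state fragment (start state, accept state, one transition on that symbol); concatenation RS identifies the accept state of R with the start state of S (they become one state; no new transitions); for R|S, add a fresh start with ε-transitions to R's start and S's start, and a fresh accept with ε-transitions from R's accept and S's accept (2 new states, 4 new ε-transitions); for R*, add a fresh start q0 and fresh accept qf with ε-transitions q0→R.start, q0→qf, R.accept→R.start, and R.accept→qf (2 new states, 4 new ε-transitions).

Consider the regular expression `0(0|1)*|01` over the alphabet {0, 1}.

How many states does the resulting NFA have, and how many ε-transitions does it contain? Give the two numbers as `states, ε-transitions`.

14, 12

Bottom-up over the parse tree:
Each of the 5 symbol leaves contributes 2 states and 0 ε-transitions.
  0|1 : 6 states, 4 ε-transitions
  (0|1)* : 8 states, 8 ε-transitions
  0(0|1)* : 9 states, 8 ε-transitions
  01 : 3 states, 0 ε-transitions
  0(0|1)*|01 : 14 states, 12 ε-transitions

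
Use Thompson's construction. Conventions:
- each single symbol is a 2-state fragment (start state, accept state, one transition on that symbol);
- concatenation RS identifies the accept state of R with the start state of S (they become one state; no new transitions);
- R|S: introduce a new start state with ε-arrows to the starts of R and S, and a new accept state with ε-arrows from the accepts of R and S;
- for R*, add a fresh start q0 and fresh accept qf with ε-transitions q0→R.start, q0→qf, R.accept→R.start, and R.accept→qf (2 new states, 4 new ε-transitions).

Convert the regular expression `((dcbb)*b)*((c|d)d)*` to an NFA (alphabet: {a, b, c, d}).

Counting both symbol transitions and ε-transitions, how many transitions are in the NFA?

24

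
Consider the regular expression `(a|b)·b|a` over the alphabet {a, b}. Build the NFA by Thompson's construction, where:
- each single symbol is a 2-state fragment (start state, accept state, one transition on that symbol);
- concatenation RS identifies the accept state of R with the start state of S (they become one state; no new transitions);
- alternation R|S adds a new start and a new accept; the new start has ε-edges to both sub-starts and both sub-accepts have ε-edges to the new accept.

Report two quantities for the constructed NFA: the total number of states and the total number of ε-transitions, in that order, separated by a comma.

Per subexpression:
Each of the 4 symbol leaves contributes 2 states and 0 ε-transitions.
  a|b — 6 states, 4 ε-transitions
  (a|b)·b — 7 states, 4 ε-transitions
  (a|b)·b|a — 11 states, 8 ε-transitions

11, 8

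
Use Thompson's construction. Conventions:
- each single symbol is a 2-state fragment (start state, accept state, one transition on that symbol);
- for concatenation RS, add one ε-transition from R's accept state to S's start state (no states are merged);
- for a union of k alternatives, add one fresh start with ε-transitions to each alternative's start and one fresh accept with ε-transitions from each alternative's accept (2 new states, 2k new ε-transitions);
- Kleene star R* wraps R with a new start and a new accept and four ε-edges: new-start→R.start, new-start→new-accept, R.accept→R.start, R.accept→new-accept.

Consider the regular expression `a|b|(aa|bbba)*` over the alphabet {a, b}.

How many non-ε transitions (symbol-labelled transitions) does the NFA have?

By structural recursion:
Each of the 8 symbol leaves contributes exactly 1 symbol transition.
  aa = 2 symbol transitions
  bbba = 4 symbol transitions
  aa|bbba = 6 symbol transitions
  (aa|bbba)* = 6 symbol transitions
  a|b|(aa|bbba)* = 8 symbol transitions

8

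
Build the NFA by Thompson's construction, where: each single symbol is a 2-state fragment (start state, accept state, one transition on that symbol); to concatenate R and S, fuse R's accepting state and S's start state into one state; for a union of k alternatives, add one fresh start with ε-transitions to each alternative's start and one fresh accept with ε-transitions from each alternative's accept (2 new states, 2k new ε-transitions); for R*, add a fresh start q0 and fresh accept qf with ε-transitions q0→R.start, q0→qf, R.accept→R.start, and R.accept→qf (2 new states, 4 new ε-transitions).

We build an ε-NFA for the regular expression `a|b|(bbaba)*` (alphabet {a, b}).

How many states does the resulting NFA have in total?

Per subexpression:
Each of the 7 symbol leaves contributes a 2-state fragment.
  bbaba → 6 states
  (bbaba)* → 8 states
  a|b|(bbaba)* → 14 states

14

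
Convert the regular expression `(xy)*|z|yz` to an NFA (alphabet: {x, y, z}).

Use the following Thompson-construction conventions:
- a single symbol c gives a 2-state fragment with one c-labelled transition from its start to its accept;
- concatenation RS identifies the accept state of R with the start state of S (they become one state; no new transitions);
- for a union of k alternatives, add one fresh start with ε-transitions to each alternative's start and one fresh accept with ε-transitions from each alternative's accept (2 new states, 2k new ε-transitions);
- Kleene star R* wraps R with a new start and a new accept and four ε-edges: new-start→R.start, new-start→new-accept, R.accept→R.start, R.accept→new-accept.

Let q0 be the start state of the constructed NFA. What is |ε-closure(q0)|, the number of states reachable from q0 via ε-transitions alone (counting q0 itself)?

7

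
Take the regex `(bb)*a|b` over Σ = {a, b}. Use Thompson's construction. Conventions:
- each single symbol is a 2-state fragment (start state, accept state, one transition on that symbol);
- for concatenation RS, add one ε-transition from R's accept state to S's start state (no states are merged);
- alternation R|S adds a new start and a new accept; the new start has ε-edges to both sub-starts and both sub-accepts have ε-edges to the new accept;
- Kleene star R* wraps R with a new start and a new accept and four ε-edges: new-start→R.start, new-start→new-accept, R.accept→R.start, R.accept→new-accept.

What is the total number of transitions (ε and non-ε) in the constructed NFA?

14

Bottom-up over the parse tree:
Each of the 4 symbol leaves contributes 1 transition (1 symbol, 0 ε).
  bb — 3 transitions (2 symbol, 1 ε)
  (bb)* — 7 transitions (2 symbol, 5 ε)
  (bb)*a — 9 transitions (3 symbol, 6 ε)
  (bb)*a|b — 14 transitions (4 symbol, 10 ε)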